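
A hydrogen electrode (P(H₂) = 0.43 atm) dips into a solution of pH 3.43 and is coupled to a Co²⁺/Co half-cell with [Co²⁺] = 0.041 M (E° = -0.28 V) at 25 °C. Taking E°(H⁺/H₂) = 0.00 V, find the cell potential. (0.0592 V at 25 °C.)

0.13 V

The hydrogen couple is the cathode, so E°_cell = 0.28 V; n = 2.
[H⁺] = 10^(−3.43) = 3.7 × 10^-4 M, and Q = [Co²⁺]·P(H₂) / [H⁺]^2 = 1.28 × 10^5.
E = E° − (0.0592/2) log Q = 0.28 − (0.0592/2)(5.106) = 0.129 V.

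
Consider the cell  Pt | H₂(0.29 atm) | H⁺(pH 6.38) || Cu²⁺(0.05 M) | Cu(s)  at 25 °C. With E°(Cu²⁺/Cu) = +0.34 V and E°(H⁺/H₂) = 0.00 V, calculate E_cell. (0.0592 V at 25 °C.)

0.66 V

The Cu²⁺/Cu couple is the cathode, so E°_cell = 0.34 V; n = 2.
[H⁺] = 10^(−6.38) = 4.2 × 10^-7 M, and Q = [H⁺]^2 / ([Cu²⁺]·P(H₂)) = 1.2 × 10^-11.
E = E° − (0.0592/2) log Q = 0.34 − (0.0592/2)(-10.921) = 0.663 V.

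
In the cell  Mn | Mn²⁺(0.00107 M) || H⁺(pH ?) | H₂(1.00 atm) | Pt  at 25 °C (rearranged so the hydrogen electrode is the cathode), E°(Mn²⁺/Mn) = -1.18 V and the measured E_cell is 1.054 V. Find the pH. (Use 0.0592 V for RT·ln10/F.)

E°_cell = 1.18 V and n = 2.
log Q = n(E° − E)/0.0592 = 2×(1.18 − 1.054)/0.0592 = 4.257.
With Q = [Mn²⁺]·P(H₂) / [H⁺]^2, solving for [H⁺] gives log[H⁺] = -3.614, so pH = 3.61.

pH = 3.61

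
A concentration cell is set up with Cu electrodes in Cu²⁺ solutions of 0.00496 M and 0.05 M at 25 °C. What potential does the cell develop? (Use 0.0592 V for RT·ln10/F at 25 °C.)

0.030 V

Both half-cells are Cu²⁺/Cu, so E°_cell = 0. The concentrated side is the cathode; the cell reaction moves Cu²⁺ from high to low concentration with n = 2.
Q = [Cu²⁺]_dilute/[Cu²⁺]_conc = 0.00496/0.05 = 0.0992.
E = 0 − (0.0592/2) log Q = −(0.0592/2)(-1.003) = 0.0297 V.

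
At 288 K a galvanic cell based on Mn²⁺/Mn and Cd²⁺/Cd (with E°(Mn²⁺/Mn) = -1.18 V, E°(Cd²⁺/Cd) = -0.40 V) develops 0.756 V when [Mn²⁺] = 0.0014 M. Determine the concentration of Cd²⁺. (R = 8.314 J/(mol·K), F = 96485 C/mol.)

2 × 10^-4 M

From the Nernst equation, ln Q = nF(E° − E)/RT = 2×96485×(0.78 − 0.756)/(8.314×288) = 1.934, so Q = 6.92.
With Q = [Mn²⁺]/[Cd²⁺] and the known concentrations, [Cd²⁺] in the denominator gives [Cd²⁺] = 2 × 10^-4 M.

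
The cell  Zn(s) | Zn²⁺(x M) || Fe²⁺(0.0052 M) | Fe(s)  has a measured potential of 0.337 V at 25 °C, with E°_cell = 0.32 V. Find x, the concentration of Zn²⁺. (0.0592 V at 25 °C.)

0.0014 M

From the Nernst equation, log Q = n(E° − E)/0.0592 = 2(0.32 − 0.337)/0.0592 = -0.574, so Q = 0.266.
With Q = [Zn²⁺]/[Fe²⁺] and the known concentrations, [Zn²⁺] in the numerator gives [Zn²⁺] = 0.0014 M.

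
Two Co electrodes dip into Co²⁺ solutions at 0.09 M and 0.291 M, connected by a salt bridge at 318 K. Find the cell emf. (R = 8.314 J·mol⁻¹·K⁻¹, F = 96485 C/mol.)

Both half-cells are Co²⁺/Co, so E°_cell = 0. The concentrated side is the cathode; the cell reaction moves Co²⁺ from high to low concentration with n = 2.
Q = [Co²⁺]_dilute/[Co²⁺]_conc = 0.09/0.291 = 0.309.
E = 0 − (RT/nF) ln Q = −((8.314×318)/(2×96485))(-1.174) = 0.0161 V.

0.016 V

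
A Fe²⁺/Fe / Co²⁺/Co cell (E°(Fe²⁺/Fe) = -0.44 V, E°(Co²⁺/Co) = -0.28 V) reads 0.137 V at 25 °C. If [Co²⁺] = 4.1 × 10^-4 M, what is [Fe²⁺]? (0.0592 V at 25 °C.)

From the Nernst equation, log Q = n(E° − E)/0.0592 = 2(0.16 − 0.137)/0.0592 = 0.777, so Q = 5.98.
With Q = [Fe²⁺]/[Co²⁺] and the known concentrations, [Fe²⁺] in the numerator gives [Fe²⁺] = 0.0025 M.

0.0025 M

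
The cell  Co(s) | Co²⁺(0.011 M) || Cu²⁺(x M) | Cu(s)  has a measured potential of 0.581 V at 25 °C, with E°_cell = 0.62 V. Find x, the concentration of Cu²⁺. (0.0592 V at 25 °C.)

From the Nernst equation, log Q = n(E° − E)/0.0592 = 2(0.62 − 0.581)/0.0592 = 1.318, so Q = 20.8.
With Q = [Co²⁺]/[Cu²⁺] and the known concentrations, [Cu²⁺] in the denominator gives [Cu²⁺] = 5.3 × 10^-4 M.

5.3 × 10^-4 M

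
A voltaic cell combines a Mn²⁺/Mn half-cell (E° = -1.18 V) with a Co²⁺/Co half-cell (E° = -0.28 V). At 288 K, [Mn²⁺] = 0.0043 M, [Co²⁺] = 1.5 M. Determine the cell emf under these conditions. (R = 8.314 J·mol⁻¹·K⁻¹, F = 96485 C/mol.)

The Co²⁺/Co couple has the higher reduction potential and acts as the cathode, so E°_cell = -0.28 − (-1.18) = 0.90 V.
Balancing electrons gives n = 2; the reaction quotient is Q = [Mn²⁺]/[Co²⁺] = 0.00287.
E = E° − (RT/nF) ln Q = 0.90 − (8.314×288)/(2×96485) × (-5.855) = 0.900 + 0.073 = 0.973 V.

0.973 V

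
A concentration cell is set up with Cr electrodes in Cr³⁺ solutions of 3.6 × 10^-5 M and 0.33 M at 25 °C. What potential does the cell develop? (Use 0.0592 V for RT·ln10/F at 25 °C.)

0.078 V

Both half-cells are Cr³⁺/Cr, so E°_cell = 0. The concentrated side is the cathode; the cell reaction moves Cr³⁺ from high to low concentration with n = 3.
Q = [Cr³⁺]_dilute/[Cr³⁺]_conc = 3.6 × 10^-5/0.33 = 1.09 × 10^-4.
E = 0 − (0.0592/3) log Q = −(0.0592/3)(-3.962) = 0.0782 V.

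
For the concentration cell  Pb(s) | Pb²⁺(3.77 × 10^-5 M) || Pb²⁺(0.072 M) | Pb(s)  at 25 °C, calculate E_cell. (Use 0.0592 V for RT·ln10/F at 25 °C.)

0.097 V

Both half-cells are Pb²⁺/Pb, so E°_cell = 0. The concentrated side is the cathode; the cell reaction moves Pb²⁺ from high to low concentration with n = 2.
Q = [Pb²⁺]_dilute/[Pb²⁺]_conc = 3.77 × 10^-5/0.072 = 5.24 × 10^-4.
E = 0 − (0.0592/2) log Q = −(0.0592/2)(-3.281) = 0.0971 V.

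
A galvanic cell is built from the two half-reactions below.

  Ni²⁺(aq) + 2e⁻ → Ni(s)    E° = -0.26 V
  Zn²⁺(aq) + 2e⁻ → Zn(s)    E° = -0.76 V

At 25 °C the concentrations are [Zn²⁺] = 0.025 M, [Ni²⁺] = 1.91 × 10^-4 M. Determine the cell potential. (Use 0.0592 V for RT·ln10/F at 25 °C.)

The Ni²⁺/Ni couple has the higher reduction potential and acts as the cathode, so E°_cell = -0.26 − (-0.76) = 0.50 V.
Balancing electrons gives n = 2; the reaction quotient is Q = [Zn²⁺]/[Ni²⁺] = 131.
At 25 °C, E = E° − (0.0592/n) log Q = 0.50 − (0.0592/2)(2.117) = 0.500 − 0.063 = 0.437 V.

0.437 V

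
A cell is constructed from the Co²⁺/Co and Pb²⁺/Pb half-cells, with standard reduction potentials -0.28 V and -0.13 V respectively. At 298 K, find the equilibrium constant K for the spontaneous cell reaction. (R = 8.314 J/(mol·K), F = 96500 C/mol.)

E°_cell = -0.13 − (-0.28) = 0.15 V, with n = 2 electrons transferred.
At equilibrium E = 0, so the Nernst equation gives ln K = nFE°/RT = (2)(96500)(0.15)/((8.314)(298)) = 11.68.
K = e^11.68 = 1.2 × 10^5.

1.2 × 10^5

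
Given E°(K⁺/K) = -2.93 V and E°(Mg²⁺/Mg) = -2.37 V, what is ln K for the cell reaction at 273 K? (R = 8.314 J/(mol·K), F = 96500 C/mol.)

E°_cell = -2.37 − (-2.93) = 0.56 V, with n = 2 electrons transferred.
At equilibrium E = 0, so the Nernst equation gives ln K = nFE°/RT = (2)(96500)(0.56)/((8.314)(273)) = 47.62.

ln K = 47.6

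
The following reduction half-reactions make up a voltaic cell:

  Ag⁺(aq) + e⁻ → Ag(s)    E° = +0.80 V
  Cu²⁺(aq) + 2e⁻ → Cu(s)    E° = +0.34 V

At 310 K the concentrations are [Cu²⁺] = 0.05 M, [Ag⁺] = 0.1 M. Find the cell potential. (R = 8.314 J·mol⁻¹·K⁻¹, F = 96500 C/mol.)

0.439 V

The Ag⁺/Ag couple has the higher reduction potential and acts as the cathode, so E°_cell = +0.80 − (+0.34) = 0.46 V.
Balancing electrons gives n = 2; the reaction quotient is Q = [Cu²⁺]/[Ag⁺]^2 = 5.00.
E = E° − (RT/nF) ln Q = 0.46 − (8.314×310)/(2×96500) × (1.609) = 0.460 − 0.021 = 0.439 V.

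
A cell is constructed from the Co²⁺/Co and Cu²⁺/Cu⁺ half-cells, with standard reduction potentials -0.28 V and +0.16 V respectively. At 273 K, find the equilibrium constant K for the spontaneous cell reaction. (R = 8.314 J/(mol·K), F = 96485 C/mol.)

E°_cell = +0.16 − (-0.28) = 0.44 V, with n = 2 electrons transferred.
At equilibrium E = 0, so the Nernst equation gives ln K = nFE°/RT = (2)(96485)(0.44)/((8.314)(273)) = 37.41.
K = e^37.41 = 1.8 × 10^16.

1.8 × 10^16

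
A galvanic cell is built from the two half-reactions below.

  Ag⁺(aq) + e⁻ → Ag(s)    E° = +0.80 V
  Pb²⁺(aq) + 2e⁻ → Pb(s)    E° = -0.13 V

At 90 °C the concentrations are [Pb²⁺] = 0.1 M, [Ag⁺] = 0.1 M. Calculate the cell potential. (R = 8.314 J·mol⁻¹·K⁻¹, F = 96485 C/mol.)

The Ag⁺/Ag couple has the higher reduction potential and acts as the cathode, so E°_cell = +0.80 − (-0.13) = 0.93 V.
Balancing electrons gives n = 2; the reaction quotient is Q = [Pb²⁺]/[Ag⁺]^2 = 10.0.
E = E° − (RT/nF) ln Q = 0.93 − (8.314×363)/(2×96485) × (2.303) = 0.930 − 0.036 = 0.894 V.

0.894 V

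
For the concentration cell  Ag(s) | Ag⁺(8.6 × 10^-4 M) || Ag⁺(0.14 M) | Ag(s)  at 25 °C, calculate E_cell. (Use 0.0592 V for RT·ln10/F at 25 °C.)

0.13 V

Both half-cells are Ag⁺/Ag, so E°_cell = 0. The concentrated side is the cathode; the cell reaction moves Ag⁺ from high to low concentration with n = 1.
Q = [Ag⁺]_dilute/[Ag⁺]_conc = 8.6 × 10^-4/0.14 = 0.00614.
E = 0 − (0.0592/1) log Q = −(0.0592/1)(-2.212) = 0.1310 V.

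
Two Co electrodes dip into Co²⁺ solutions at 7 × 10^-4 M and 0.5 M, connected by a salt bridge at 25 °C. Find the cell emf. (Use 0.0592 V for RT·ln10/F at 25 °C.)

0.084 V

Both half-cells are Co²⁺/Co, so E°_cell = 0. The concentrated side is the cathode; the cell reaction moves Co²⁺ from high to low concentration with n = 2.
Q = [Co²⁺]_dilute/[Co²⁺]_conc = 7 × 10^-4/0.5 = 0.00140.
E = 0 − (0.0592/2) log Q = −(0.0592/2)(-2.854) = 0.0845 V.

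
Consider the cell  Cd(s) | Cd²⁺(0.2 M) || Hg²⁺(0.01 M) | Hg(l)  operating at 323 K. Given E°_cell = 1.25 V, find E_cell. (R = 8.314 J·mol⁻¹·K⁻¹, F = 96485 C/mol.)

Balancing electrons gives n = 2; the reaction quotient is Q = [Cd²⁺]/[Hg²⁺] = 20.0.
E = E° − (RT/nF) ln Q = 1.25 − (8.314×323)/(2×96485) × (2.996) = 1.250 − 0.042 = 1.208 V.

1.21 V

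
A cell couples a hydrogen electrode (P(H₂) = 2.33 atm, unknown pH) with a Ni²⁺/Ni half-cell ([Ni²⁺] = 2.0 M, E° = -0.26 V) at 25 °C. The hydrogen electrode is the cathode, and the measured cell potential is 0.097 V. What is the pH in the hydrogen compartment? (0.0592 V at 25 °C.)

pH = 2.42

E°_cell = 0.26 V and n = 2.
log Q = n(E° − E)/0.0592 = 2×(0.26 − 0.097)/0.0592 = 5.507.
With Q = [Ni²⁺]·P(H₂) / [H⁺]^2, solving for [H⁺] gives log[H⁺] = -2.419, so pH = 2.42.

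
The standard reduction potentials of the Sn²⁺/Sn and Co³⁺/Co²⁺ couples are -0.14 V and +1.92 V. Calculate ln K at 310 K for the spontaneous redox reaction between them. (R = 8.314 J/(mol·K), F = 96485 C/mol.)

ln K = 154.2

E°_cell = +1.92 − (-0.14) = 2.06 V, with n = 2 electrons transferred.
At equilibrium E = 0, so the Nernst equation gives ln K = nFE°/RT = (2)(96485)(2.06)/((8.314)(310)) = 154.24.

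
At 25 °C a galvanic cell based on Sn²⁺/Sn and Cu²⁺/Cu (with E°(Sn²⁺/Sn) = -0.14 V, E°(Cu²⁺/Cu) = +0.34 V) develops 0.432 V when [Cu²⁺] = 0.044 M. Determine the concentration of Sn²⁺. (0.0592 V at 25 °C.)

1.8 M

From the Nernst equation, log Q = n(E° − E)/0.0592 = 2(0.48 − 0.432)/0.0592 = 1.622, so Q = 41.8.
With Q = [Sn²⁺]/[Cu²⁺] and the known concentrations, [Sn²⁺] in the numerator gives [Sn²⁺] = 1.8 M.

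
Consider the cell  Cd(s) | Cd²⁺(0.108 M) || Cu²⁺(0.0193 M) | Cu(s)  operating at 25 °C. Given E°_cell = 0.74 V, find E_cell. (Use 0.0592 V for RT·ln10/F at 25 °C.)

Balancing electrons gives n = 2; the reaction quotient is Q = [Cd²⁺]/[Cu²⁺] = 5.60.
At 25 °C, E = E° − (0.0592/n) log Q = 0.74 − (0.0592/2)(0.748) = 0.740 − 0.022 = 0.718 V.

0.718 V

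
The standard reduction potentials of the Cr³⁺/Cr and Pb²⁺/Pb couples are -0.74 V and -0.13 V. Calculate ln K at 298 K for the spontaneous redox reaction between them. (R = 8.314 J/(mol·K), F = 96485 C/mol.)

E°_cell = -0.13 − (-0.74) = 0.61 V, with n = 6 electrons transferred.
At equilibrium E = 0, so the Nernst equation gives ln K = nFE°/RT = (6)(96485)(0.61)/((8.314)(298)) = 142.53.

ln K = 142.5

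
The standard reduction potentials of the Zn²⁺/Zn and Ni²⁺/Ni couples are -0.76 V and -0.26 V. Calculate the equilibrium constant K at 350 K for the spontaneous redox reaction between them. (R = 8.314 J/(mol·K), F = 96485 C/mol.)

2.5 × 10^14

E°_cell = -0.26 − (-0.76) = 0.50 V, with n = 2 electrons transferred.
At equilibrium E = 0, so the Nernst equation gives ln K = nFE°/RT = (2)(96485)(0.50)/((8.314)(350)) = 33.16.
K = e^33.16 = 2.5 × 10^14.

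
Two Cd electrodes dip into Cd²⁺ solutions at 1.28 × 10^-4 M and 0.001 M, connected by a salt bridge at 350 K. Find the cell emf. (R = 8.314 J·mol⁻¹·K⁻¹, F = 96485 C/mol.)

0.031 V

Both half-cells are Cd²⁺/Cd, so E°_cell = 0. The concentrated side is the cathode; the cell reaction moves Cd²⁺ from high to low concentration with n = 2.
Q = [Cd²⁺]_dilute/[Cd²⁺]_conc = 1.28 × 10^-4/0.001 = 0.128.
E = 0 − (RT/nF) ln Q = −((8.314×350)/(2×96485))(-2.056) = 0.0310 V.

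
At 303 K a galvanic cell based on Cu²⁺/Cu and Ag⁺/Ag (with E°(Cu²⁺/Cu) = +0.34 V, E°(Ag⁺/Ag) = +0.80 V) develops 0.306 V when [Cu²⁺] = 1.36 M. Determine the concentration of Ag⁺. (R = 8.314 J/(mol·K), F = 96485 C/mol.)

0.0032 M

From the Nernst equation, ln Q = nF(E° − E)/RT = 2×96485×(0.46 − 0.306)/(8.314×303) = 11.797, so Q = 1.33 × 10^5.
With Q = [Cu²⁺]/[Ag⁺]^2 and the known concentrations, [Ag⁺]^2 in the denominator gives [Ag⁺] = 0.0032 M.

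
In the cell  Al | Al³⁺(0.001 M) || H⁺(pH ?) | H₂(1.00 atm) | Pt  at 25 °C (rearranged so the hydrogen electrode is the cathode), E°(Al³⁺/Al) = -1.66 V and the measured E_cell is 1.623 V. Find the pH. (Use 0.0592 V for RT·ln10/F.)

E°_cell = 1.66 V and n = 6.
log Q = n(E° − E)/0.0592 = 6×(1.66 − 1.623)/0.0592 = 3.750.
With Q = [Al³⁺]^2·P(H₂)^3 / [H⁺]^6, solving for [H⁺] gives log[H⁺] = -1.625, so pH = 1.62.

pH = 1.62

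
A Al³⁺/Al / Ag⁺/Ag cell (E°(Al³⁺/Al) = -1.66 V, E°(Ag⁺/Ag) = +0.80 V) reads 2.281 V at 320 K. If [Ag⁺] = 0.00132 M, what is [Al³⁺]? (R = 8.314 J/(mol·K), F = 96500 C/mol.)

From the Nernst equation, ln Q = nF(E° − E)/RT = 3×96500×(2.46 − 2.281)/(8.314×320) = 19.478, so Q = 2.88 × 10^8.
With Q = [Al³⁺]/[Ag⁺]^3 and the known concentrations, [Al³⁺] in the numerator gives [Al³⁺] = 0.66 M.

0.66 M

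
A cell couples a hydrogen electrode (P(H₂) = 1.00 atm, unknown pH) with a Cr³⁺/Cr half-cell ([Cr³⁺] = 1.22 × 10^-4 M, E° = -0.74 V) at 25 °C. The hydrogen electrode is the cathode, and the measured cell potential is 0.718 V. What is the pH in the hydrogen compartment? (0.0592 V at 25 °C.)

E°_cell = 0.74 V and n = 6.
log Q = n(E° − E)/0.0592 = 6×(0.74 − 0.718)/0.0592 = 2.230.
With Q = [Cr³⁺]^2·P(H₂)^3 / [H⁺]^6, solving for [H⁺] gives log[H⁺] = -1.676, so pH = 1.68.

pH = 1.68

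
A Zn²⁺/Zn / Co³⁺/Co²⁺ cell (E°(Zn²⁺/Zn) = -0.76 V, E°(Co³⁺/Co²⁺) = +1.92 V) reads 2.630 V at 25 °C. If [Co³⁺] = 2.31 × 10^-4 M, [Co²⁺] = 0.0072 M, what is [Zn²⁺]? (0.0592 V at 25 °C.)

From the Nernst equation, log Q = n(E° − E)/0.0592 = 2(2.68 − 2.630)/0.0592 = 1.689, so Q = 48.9.
With Q = [Zn²⁺]·[Co²⁺]^2/[Co³⁺]^2 and the known concentrations, [Zn²⁺] in the numerator gives [Zn²⁺] = 0.05 M.

0.05 M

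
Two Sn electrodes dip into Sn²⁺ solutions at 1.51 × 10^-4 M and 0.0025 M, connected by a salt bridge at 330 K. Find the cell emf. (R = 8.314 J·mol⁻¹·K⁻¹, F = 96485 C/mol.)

0.040 V

Both half-cells are Sn²⁺/Sn, so E°_cell = 0. The concentrated side is the cathode; the cell reaction moves Sn²⁺ from high to low concentration with n = 2.
Q = [Sn²⁺]_dilute/[Sn²⁺]_conc = 1.51 × 10^-4/0.0025 = 0.0604.
E = 0 − (RT/nF) ln Q = −((8.314×330)/(2×96485))(-2.807) = 0.0399 V.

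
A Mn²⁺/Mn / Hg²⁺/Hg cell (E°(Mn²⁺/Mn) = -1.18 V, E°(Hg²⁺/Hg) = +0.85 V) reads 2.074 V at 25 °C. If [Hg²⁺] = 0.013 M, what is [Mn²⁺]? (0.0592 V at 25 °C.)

From the Nernst equation, log Q = n(E° − E)/0.0592 = 2(2.03 − 2.074)/0.0592 = -1.486, so Q = 0.0326.
With Q = [Mn²⁺]/[Hg²⁺] and the known concentrations, [Mn²⁺] in the numerator gives [Mn²⁺] = 4.2 × 10^-4 M.

4.2 × 10^-4 M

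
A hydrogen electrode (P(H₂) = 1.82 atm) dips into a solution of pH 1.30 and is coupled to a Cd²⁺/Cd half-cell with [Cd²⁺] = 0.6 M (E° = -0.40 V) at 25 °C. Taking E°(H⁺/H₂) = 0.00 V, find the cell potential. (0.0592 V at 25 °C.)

The hydrogen couple is the cathode, so E°_cell = 0.40 V; n = 2.
[H⁺] = 10^(−1.30) = 0.050 M, and Q = [Cd²⁺]·P(H₂) / [H⁺]^2 = 435.
E = E° − (0.0592/2) log Q = 0.40 − (0.0592/2)(2.638) = 0.322 V.

0.32 V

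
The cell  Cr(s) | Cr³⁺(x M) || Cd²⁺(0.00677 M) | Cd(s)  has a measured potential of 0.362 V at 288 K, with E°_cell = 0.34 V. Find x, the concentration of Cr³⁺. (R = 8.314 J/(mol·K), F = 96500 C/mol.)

From the Nernst equation, ln Q = nF(E° − E)/RT = 6×96500×(0.34 − 0.362)/(8.314×288) = -5.320, so Q = 0.00489.
With Q = [Cr³⁺]^2/[Cd²⁺]^3 and the known concentrations, [Cr³⁺]^2 in the numerator gives [Cr³⁺] = 3.9 × 10^-5 M.

3.9 × 10^-5 M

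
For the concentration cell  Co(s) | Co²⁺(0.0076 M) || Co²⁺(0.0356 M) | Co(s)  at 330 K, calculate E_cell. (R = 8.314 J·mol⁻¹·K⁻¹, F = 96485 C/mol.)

0.022 V

Both half-cells are Co²⁺/Co, so E°_cell = 0. The concentrated side is the cathode; the cell reaction moves Co²⁺ from high to low concentration with n = 2.
Q = [Co²⁺]_dilute/[Co²⁺]_conc = 0.0076/0.0356 = 0.213.
E = 0 − (RT/nF) ln Q = −((8.314×330)/(2×96485))(-1.544) = 0.0220 V.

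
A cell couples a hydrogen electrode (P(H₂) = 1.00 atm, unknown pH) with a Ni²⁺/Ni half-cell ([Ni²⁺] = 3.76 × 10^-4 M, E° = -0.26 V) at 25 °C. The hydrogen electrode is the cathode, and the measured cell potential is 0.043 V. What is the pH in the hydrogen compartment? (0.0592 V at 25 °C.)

E°_cell = 0.26 V and n = 2.
log Q = n(E° − E)/0.0592 = 2×(0.26 − 0.043)/0.0592 = 7.331.
With Q = [Ni²⁺]·P(H₂) / [H⁺]^2, solving for [H⁺] gives log[H⁺] = -5.378, so pH = 5.38.

pH = 5.38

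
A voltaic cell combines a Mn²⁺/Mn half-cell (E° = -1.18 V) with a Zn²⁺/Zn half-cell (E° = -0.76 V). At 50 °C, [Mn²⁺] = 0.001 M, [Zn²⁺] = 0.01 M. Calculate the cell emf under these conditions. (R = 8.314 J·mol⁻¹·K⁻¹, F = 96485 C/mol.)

0.452 V

The Zn²⁺/Zn couple has the higher reduction potential and acts as the cathode, so E°_cell = -0.76 − (-1.18) = 0.42 V.
Balancing electrons gives n = 2; the reaction quotient is Q = [Mn²⁺]/[Zn²⁺] = 0.100.
E = E° − (RT/nF) ln Q = 0.42 − (8.314×323)/(2×96485) × (-2.303) = 0.420 + 0.032 = 0.452 V.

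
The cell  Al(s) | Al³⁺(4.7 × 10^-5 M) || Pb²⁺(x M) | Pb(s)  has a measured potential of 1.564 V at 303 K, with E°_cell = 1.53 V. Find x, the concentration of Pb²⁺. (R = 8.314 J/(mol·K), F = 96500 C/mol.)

From the Nernst equation, ln Q = nF(E° − E)/RT = 6×96500×(1.53 − 1.564)/(8.314×303) = -7.815, so Q = 4.04 × 10^-4.
With Q = [Al³⁺]^2/[Pb²⁺]^3 and the known concentrations, [Pb²⁺]^3 in the denominator gives [Pb²⁺] = 0.018 M.

0.018 M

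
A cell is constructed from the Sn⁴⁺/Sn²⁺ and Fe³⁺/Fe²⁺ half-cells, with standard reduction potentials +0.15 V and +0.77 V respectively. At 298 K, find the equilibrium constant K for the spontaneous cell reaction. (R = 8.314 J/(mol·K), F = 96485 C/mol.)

E°_cell = +0.77 − (+0.15) = 0.62 V, with n = 2 electrons transferred.
At equilibrium E = 0, so the Nernst equation gives ln K = nFE°/RT = (2)(96485)(0.62)/((8.314)(298)) = 48.29.
K = e^48.29 = 9.4 × 10^20.

9.4 × 10^20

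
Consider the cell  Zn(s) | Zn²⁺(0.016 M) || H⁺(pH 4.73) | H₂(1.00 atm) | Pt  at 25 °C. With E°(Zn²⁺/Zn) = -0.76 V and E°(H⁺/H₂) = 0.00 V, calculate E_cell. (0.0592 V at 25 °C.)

0.53 V

The hydrogen couple is the cathode, so E°_cell = 0.76 V; n = 2.
[H⁺] = 10^(−4.73) = 1.9 × 10^-5 M, and Q = [Zn²⁺]·P(H₂) / [H⁺]^2 = 4.61 × 10^7.
E = E° − (0.0592/2) log Q = 0.76 − (0.0592/2)(7.664) = 0.533 V.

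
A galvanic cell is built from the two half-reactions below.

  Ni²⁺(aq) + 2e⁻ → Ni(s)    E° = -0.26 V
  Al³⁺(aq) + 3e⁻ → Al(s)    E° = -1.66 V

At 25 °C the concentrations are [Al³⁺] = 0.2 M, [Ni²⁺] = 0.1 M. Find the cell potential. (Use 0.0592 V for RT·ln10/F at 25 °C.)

1.38 V

The Ni²⁺/Ni couple has the higher reduction potential and acts as the cathode, so E°_cell = -0.26 − (-1.66) = 1.40 V.
Balancing electrons gives n = 6; the reaction quotient is Q = [Al³⁺]^2/[Ni²⁺]^3 = 40.0.
At 25 °C, E = E° − (0.0592/n) log Q = 1.40 − (0.0592/6)(1.602) = 1.400 − 0.016 = 1.384 V.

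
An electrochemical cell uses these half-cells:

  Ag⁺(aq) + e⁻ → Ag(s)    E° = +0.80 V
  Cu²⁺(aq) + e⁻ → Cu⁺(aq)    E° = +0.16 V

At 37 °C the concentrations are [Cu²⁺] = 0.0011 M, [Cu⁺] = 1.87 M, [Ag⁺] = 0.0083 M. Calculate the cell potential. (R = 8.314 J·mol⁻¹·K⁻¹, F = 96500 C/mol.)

0.711 V

The Ag⁺/Ag couple has the higher reduction potential and acts as the cathode, so E°_cell = +0.80 − (+0.16) = 0.64 V.
Balancing electrons gives n = 1; the reaction quotient is Q = [Cu²⁺]/([Cu⁺]·[Ag⁺]) = 0.0709.
E = E° − (RT/nF) ln Q = 0.64 − (8.314×310)/(1×96500) × (-2.647) = 0.640 + 0.071 = 0.711 V.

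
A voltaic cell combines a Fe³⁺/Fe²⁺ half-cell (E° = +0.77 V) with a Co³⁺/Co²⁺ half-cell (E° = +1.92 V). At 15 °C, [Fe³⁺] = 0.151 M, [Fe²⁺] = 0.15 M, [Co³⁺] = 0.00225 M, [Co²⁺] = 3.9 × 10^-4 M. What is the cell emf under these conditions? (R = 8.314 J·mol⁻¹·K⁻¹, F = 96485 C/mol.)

1.19 V

The Co³⁺/Co²⁺ couple has the higher reduction potential and acts as the cathode, so E°_cell = +1.92 − (+0.77) = 1.15 V.
Balancing electrons gives n = 1; the reaction quotient is Q = [Fe³⁺]·[Co²⁺]/([Fe²⁺]·[Co³⁺]) = 0.174.
E = E° − (RT/nF) ln Q = 1.15 − (8.314×288)/(1×96485) × (-1.746) = 1.150 + 0.043 = 1.193 V.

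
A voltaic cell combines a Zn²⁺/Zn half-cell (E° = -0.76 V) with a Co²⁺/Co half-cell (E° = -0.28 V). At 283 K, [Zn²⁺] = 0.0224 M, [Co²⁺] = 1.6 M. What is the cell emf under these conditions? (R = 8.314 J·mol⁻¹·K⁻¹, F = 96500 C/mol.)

0.532 V

The Co²⁺/Co couple has the higher reduction potential and acts as the cathode, so E°_cell = -0.28 − (-0.76) = 0.48 V.
Balancing electrons gives n = 2; the reaction quotient is Q = [Zn²⁺]/[Co²⁺] = 0.0140.
E = E° − (RT/nF) ln Q = 0.48 − (8.314×283)/(2×96500) × (-4.269) = 0.480 + 0.052 = 0.532 V.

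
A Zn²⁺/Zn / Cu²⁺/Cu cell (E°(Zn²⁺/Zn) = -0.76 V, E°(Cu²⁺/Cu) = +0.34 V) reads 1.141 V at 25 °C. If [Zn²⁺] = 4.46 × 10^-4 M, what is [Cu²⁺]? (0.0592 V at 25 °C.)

0.011 M

From the Nernst equation, log Q = n(E° − E)/0.0592 = 2(1.10 − 1.141)/0.0592 = -1.385, so Q = 0.0412.
With Q = [Zn²⁺]/[Cu²⁺] and the known concentrations, [Cu²⁺] in the denominator gives [Cu²⁺] = 0.011 M.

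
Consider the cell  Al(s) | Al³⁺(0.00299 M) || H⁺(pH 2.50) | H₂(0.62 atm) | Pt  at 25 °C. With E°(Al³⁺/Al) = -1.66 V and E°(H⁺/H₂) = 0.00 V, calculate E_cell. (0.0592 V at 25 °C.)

The hydrogen couple is the cathode, so E°_cell = 1.66 V; n = 6.
[H⁺] = 10^(−2.50) = 0.0032 M, and Q = [Al³⁺]^2·P(H₂)^3 / [H⁺]^6 = 2.13 × 10^9.
E = E° − (0.0592/6) log Q = 1.66 − (0.0592/6)(9.329) = 1.568 V.

1.57 V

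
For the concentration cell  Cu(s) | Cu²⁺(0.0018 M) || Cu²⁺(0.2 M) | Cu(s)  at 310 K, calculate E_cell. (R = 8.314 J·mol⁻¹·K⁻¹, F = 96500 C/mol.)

Both half-cells are Cu²⁺/Cu, so E°_cell = 0. The concentrated side is the cathode; the cell reaction moves Cu²⁺ from high to low concentration with n = 2.
Q = [Cu²⁺]_dilute/[Cu²⁺]_conc = 0.0018/0.2 = 0.00900.
E = 0 − (RT/nF) ln Q = −((8.314×310)/(2×96500))(-4.711) = 0.0629 V.

0.063 V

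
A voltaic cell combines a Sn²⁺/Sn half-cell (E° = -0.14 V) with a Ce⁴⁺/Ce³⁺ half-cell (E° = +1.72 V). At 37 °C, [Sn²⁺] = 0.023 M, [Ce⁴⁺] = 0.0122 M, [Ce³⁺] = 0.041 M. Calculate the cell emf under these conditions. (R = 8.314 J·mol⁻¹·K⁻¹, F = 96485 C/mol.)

The Ce⁴⁺/Ce³⁺ couple has the higher reduction potential and acts as the cathode, so E°_cell = +1.72 − (-0.14) = 1.86 V.
Balancing electrons gives n = 2; the reaction quotient is Q = [Sn²⁺]·[Ce³⁺]^2/[Ce⁴⁺]^2 = 0.260.
E = E° − (RT/nF) ln Q = 1.86 − (8.314×310)/(2×96485) × (-1.348) = 1.860 + 0.018 = 1.878 V.

1.88 V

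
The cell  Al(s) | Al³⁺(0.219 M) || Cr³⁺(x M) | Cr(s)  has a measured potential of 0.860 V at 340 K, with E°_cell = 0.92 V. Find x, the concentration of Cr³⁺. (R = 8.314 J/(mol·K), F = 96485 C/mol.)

4.7 × 10^-4 M

From the Nernst equation, ln Q = nF(E° − E)/RT = 3×96485×(0.92 − 0.860)/(8.314×340) = 6.144, so Q = 466.
With Q = [Al³⁺]/[Cr³⁺] and the known concentrations, [Cr³⁺] in the denominator gives [Cr³⁺] = 4.7 × 10^-4 M.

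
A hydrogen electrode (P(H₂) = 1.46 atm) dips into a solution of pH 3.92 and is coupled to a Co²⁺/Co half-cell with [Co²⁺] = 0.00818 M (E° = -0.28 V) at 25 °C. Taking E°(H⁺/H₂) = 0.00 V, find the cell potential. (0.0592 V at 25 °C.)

0.10 V

The hydrogen couple is the cathode, so E°_cell = 0.28 V; n = 2.
[H⁺] = 10^(−3.92) = 1.2 × 10^-4 M, and Q = [Co²⁺]·P(H₂) / [H⁺]^2 = 8.26 × 10^5.
E = E° − (0.0592/2) log Q = 0.28 − (0.0592/2)(5.917) = 0.105 V.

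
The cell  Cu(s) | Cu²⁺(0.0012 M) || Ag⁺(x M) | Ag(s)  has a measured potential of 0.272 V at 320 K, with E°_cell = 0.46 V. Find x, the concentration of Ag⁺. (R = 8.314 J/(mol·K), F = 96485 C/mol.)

From the Nernst equation, ln Q = nF(E° − E)/RT = 2×96485×(0.46 − 0.272)/(8.314×320) = 13.636, so Q = 8.36 × 10^5.
With Q = [Cu²⁺]/[Ag⁺]^2 and the known concentrations, [Ag⁺]^2 in the denominator gives [Ag⁺] = 3.8 × 10^-5 M.

3.8 × 10^-5 M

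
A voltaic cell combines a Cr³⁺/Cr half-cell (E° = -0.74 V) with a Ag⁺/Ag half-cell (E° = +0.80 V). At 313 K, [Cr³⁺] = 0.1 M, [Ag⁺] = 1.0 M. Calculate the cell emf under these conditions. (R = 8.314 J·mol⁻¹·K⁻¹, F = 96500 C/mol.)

1.56 V

The Ag⁺/Ag couple has the higher reduction potential and acts as the cathode, so E°_cell = +0.80 − (-0.74) = 1.54 V.
Balancing electrons gives n = 3; the reaction quotient is Q = [Cr³⁺]/[Ag⁺]^3 = 0.100.
E = E° − (RT/nF) ln Q = 1.54 − (8.314×313)/(3×96500) × (-2.303) = 1.540 + 0.021 = 1.561 V.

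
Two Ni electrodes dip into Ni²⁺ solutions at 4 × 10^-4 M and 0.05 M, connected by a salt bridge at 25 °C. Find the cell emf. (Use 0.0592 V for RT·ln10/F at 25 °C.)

0.062 V

Both half-cells are Ni²⁺/Ni, so E°_cell = 0. The concentrated side is the cathode; the cell reaction moves Ni²⁺ from high to low concentration with n = 2.
Q = [Ni²⁺]_dilute/[Ni²⁺]_conc = 4 × 10^-4/0.05 = 0.00800.
E = 0 − (0.0592/2) log Q = −(0.0592/2)(-2.097) = 0.0621 V.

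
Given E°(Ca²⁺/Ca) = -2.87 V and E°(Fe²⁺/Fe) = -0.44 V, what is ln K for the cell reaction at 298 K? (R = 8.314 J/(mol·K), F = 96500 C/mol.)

ln K = 189.3

E°_cell = -0.44 − (-2.87) = 2.43 V, with n = 2 electrons transferred.
At equilibrium E = 0, so the Nernst equation gives ln K = nFE°/RT = (2)(96500)(2.43)/((8.314)(298)) = 189.29.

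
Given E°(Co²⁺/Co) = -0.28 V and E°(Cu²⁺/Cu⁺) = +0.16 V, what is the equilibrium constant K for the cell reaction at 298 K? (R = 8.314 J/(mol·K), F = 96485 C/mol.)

7.6 × 10^14

E°_cell = +0.16 − (-0.28) = 0.44 V, with n = 2 electrons transferred.
At equilibrium E = 0, so the Nernst equation gives ln K = nFE°/RT = (2)(96485)(0.44)/((8.314)(298)) = 34.27.
K = e^34.27 = 7.6 × 10^14.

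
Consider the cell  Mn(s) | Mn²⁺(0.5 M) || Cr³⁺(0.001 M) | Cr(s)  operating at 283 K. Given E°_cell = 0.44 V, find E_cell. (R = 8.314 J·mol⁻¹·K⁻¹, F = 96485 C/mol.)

0.392 V

Balancing electrons gives n = 6; the reaction quotient is Q = [Mn²⁺]^3/[Cr³⁺]^2 = 1.25 × 10^5.
E = E° − (RT/nF) ln Q = 0.44 − (8.314×283)/(6×96485) × (11.736) = 0.440 − 0.048 = 0.392 V.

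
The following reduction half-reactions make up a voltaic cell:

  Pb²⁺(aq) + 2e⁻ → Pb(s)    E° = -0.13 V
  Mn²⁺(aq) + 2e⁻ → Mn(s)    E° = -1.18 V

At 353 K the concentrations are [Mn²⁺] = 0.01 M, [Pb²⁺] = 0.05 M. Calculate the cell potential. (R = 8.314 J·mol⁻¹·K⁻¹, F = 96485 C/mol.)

1.07 V

The Pb²⁺/Pb couple has the higher reduction potential and acts as the cathode, so E°_cell = -0.13 − (-1.18) = 1.05 V.
Balancing electrons gives n = 2; the reaction quotient is Q = [Mn²⁺]/[Pb²⁺] = 0.200.
E = E° − (RT/nF) ln Q = 1.05 − (8.314×353)/(2×96485) × (-1.609) = 1.050 + 0.024 = 1.074 V.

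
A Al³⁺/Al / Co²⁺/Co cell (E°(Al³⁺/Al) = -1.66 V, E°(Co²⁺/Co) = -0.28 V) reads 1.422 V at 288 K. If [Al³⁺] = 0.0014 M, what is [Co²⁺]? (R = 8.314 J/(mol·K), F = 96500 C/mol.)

0.37 M

From the Nernst equation, ln Q = nF(E° − E)/RT = 6×96500×(1.38 − 1.422)/(8.314×288) = -10.156, so Q = 3.88 × 10^-5.
With Q = [Al³⁺]^2/[Co²⁺]^3 and the known concentrations, [Co²⁺]^3 in the denominator gives [Co²⁺] = 0.37 M.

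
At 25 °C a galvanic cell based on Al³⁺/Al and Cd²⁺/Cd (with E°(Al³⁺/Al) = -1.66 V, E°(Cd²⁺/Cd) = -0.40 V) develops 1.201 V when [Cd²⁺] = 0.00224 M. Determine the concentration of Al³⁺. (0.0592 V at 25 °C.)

0.1 M

From the Nernst equation, log Q = n(E° − E)/0.0592 = 6(1.26 − 1.201)/0.0592 = 5.980, so Q = 9.54 × 10^5.
With Q = [Al³⁺]^2/[Cd²⁺]^3 and the known concentrations, [Al³⁺]^2 in the numerator gives [Al³⁺] = 0.1 M.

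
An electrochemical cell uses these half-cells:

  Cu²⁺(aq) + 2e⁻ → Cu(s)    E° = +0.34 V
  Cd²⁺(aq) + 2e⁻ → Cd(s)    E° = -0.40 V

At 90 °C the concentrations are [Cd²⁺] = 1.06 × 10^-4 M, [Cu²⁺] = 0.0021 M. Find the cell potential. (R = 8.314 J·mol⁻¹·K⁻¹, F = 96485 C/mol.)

0.787 V

The Cu²⁺/Cu couple has the higher reduction potential and acts as the cathode, so E°_cell = +0.34 − (-0.40) = 0.74 V.
Balancing electrons gives n = 2; the reaction quotient is Q = [Cd²⁺]/[Cu²⁺] = 0.0505.
E = E° − (RT/nF) ln Q = 0.74 − (8.314×363)/(2×96485) × (-2.986) = 0.740 + 0.047 = 0.787 V.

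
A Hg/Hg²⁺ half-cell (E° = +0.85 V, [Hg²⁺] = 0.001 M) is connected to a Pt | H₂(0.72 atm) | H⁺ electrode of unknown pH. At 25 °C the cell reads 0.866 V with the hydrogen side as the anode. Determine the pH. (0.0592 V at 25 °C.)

E°_cell = 0.85 V and n = 2.
log Q = n(E° − E)/0.0592 = 2×(0.85 − 0.866)/0.0592 = -0.541.
With Q = [H⁺]^2 / ([Hg²⁺]·P(H₂)), solving for [H⁺] gives log[H⁺] = -1.842, so pH = 1.84.

pH = 1.84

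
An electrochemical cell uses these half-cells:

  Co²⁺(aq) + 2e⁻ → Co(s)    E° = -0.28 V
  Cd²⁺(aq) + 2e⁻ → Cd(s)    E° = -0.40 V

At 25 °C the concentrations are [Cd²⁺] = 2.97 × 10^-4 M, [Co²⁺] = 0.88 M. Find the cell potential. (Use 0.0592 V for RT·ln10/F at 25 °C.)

0.223 V

The Co²⁺/Co couple has the higher reduction potential and acts as the cathode, so E°_cell = -0.28 − (-0.40) = 0.12 V.
Balancing electrons gives n = 2; the reaction quotient is Q = [Cd²⁺]/[Co²⁺] = 3.38 × 10^-4.
At 25 °C, E = E° − (0.0592/n) log Q = 0.12 − (0.0592/2)(-3.472) = 0.120 + 0.103 = 0.223 V.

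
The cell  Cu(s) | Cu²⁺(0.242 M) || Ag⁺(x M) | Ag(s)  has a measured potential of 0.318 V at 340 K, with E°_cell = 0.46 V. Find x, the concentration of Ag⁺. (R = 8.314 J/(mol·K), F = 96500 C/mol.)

0.0039 M

From the Nernst equation, ln Q = nF(E° − E)/RT = 2×96500×(0.46 − 0.318)/(8.314×340) = 9.695, so Q = 1.62 × 10^4.
With Q = [Cu²⁺]/[Ag⁺]^2 and the known concentrations, [Ag⁺]^2 in the denominator gives [Ag⁺] = 0.0039 M.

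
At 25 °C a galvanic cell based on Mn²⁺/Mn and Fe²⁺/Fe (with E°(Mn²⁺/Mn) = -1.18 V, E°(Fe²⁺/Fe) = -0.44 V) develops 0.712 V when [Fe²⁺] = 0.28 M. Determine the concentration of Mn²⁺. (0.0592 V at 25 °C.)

2.5 M

From the Nernst equation, log Q = n(E° − E)/0.0592 = 2(0.74 − 0.712)/0.0592 = 0.946, so Q = 8.83.
With Q = [Mn²⁺]/[Fe²⁺] and the known concentrations, [Mn²⁺] in the numerator gives [Mn²⁺] = 2.5 M.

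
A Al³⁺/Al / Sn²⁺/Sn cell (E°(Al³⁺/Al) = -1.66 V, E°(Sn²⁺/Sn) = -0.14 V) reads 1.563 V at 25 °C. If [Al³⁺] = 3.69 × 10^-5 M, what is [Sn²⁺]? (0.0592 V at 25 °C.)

0.031 M

From the Nernst equation, log Q = n(E° − E)/0.0592 = 6(1.52 − 1.563)/0.0592 = -4.358, so Q = 4.38 × 10^-5.
With Q = [Al³⁺]^2/[Sn²⁺]^3 and the known concentrations, [Sn²⁺]^3 in the denominator gives [Sn²⁺] = 0.031 M.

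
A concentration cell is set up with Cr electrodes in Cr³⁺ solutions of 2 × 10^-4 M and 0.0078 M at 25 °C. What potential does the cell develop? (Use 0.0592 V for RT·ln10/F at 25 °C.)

0.031 V

Both half-cells are Cr³⁺/Cr, so E°_cell = 0. The concentrated side is the cathode; the cell reaction moves Cr³⁺ from high to low concentration with n = 3.
Q = [Cr³⁺]_dilute/[Cr³⁺]_conc = 2 × 10^-4/0.0078 = 0.0256.
E = 0 − (0.0592/3) log Q = −(0.0592/3)(-1.591) = 0.0314 V.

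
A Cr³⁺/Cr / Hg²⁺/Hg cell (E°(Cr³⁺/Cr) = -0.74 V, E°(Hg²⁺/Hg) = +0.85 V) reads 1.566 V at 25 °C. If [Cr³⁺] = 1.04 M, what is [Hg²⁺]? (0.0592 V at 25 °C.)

0.16 M

From the Nernst equation, log Q = n(E° − E)/0.0592 = 6(1.59 − 1.566)/0.0592 = 2.432, so Q = 271.
With Q = [Cr³⁺]^2/[Hg²⁺]^3 and the known concentrations, [Hg²⁺]^3 in the denominator gives [Hg²⁺] = 0.16 M.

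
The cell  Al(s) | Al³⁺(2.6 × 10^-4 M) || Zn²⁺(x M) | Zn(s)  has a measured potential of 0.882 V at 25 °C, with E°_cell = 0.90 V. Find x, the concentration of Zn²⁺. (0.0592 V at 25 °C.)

From the Nernst equation, log Q = n(E° − E)/0.0592 = 6(0.90 − 0.882)/0.0592 = 1.824, so Q = 66.7.
With Q = [Al³⁺]^2/[Zn²⁺]^3 and the known concentrations, [Zn²⁺]^3 in the denominator gives [Zn²⁺] = 0.001 M.

0.001 M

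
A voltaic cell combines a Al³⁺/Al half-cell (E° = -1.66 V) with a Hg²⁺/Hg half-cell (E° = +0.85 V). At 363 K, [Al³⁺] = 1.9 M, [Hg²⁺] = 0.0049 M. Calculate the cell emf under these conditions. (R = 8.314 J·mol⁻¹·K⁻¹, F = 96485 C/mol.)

2.42 V

The Hg²⁺/Hg couple has the higher reduction potential and acts as the cathode, so E°_cell = +0.85 − (-1.66) = 2.51 V.
Balancing electrons gives n = 6; the reaction quotient is Q = [Al³⁺]^2/[Hg²⁺]^3 = 3.07 × 10^7.
E = E° − (RT/nF) ln Q = 2.51 − (8.314×363)/(6×96485) × (17.239) = 2.510 − 0.090 = 2.420 V.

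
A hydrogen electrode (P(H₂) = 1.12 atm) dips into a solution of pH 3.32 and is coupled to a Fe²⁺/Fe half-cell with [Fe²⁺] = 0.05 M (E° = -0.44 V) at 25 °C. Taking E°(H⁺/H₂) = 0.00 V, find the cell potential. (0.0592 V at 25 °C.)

0.28 V

The hydrogen couple is the cathode, so E°_cell = 0.44 V; n = 2.
[H⁺] = 10^(−3.32) = 4.8 × 10^-4 M, and Q = [Fe²⁺]·P(H₂) / [H⁺]^2 = 2.44 × 10^5.
E = E° − (0.0592/2) log Q = 0.44 − (0.0592/2)(5.388) = 0.281 V.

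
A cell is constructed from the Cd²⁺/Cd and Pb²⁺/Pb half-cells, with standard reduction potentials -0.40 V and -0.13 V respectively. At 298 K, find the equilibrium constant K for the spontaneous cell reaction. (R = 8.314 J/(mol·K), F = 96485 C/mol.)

E°_cell = -0.13 − (-0.40) = 0.27 V, with n = 2 electrons transferred.
At equilibrium E = 0, so the Nernst equation gives ln K = nFE°/RT = (2)(96485)(0.27)/((8.314)(298)) = 21.03.
K = e^21.03 = 1.4 × 10^9.

1.4 × 10^9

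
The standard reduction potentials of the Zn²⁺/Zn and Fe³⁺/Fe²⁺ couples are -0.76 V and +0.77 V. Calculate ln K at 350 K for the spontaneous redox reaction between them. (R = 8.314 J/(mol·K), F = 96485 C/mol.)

E°_cell = +0.77 − (-0.76) = 1.53 V, with n = 2 electrons transferred.
At equilibrium E = 0, so the Nernst equation gives ln K = nFE°/RT = (2)(96485)(1.53)/((8.314)(350)) = 101.46.

ln K = 101.5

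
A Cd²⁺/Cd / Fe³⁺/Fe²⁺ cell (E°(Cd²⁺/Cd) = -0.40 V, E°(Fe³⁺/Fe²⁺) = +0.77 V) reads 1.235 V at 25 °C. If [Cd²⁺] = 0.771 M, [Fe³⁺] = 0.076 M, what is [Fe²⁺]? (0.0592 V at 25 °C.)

0.0069 M

From the Nernst equation, log Q = n(E° − E)/0.0592 = 2(1.17 − 1.235)/0.0592 = -2.196, so Q = 0.00637.
With Q = [Cd²⁺]·[Fe²⁺]^2/[Fe³⁺]^2 and the known concentrations, [Fe²⁺]^2 in the numerator gives [Fe²⁺] = 0.0069 M.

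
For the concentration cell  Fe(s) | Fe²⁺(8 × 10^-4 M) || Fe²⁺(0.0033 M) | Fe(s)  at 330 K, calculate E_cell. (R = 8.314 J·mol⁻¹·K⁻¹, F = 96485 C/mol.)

Both half-cells are Fe²⁺/Fe, so E°_cell = 0. The concentrated side is the cathode; the cell reaction moves Fe²⁺ from high to low concentration with n = 2.
Q = [Fe²⁺]_dilute/[Fe²⁺]_conc = 8 × 10^-4/0.0033 = 0.242.
E = 0 − (RT/nF) ln Q = −((8.314×330)/(2×96485))(-1.417) = 0.0201 V.

0.020 V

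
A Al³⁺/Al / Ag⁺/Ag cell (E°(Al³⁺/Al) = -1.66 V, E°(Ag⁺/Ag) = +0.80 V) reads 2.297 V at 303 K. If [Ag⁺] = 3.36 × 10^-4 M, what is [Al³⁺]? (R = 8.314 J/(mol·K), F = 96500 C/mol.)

From the Nernst equation, ln Q = nF(E° − E)/RT = 3×96500×(2.46 − 2.297)/(8.314×303) = 18.732, so Q = 1.37 × 10^8.
With Q = [Al³⁺]/[Ag⁺]^3 and the known concentrations, [Al³⁺] in the numerator gives [Al³⁺] = 0.0052 M.

0.0052 M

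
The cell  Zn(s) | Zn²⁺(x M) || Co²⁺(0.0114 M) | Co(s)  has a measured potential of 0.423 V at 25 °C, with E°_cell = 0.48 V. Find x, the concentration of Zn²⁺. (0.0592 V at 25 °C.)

0.96 M

From the Nernst equation, log Q = n(E° − E)/0.0592 = 2(0.48 − 0.423)/0.0592 = 1.926, so Q = 84.3.
With Q = [Zn²⁺]/[Co²⁺] and the known concentrations, [Zn²⁺] in the numerator gives [Zn²⁺] = 0.96 M.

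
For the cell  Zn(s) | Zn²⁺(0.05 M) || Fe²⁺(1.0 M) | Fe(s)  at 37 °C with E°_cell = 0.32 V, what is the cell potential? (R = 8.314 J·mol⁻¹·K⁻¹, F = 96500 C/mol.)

Balancing electrons gives n = 2; the reaction quotient is Q = [Zn²⁺]/[Fe²⁺] = 0.0500.
E = E° − (RT/nF) ln Q = 0.32 − (8.314×310)/(2×96500) × (-2.996) = 0.320 + 0.040 = 0.360 V.

0.360 V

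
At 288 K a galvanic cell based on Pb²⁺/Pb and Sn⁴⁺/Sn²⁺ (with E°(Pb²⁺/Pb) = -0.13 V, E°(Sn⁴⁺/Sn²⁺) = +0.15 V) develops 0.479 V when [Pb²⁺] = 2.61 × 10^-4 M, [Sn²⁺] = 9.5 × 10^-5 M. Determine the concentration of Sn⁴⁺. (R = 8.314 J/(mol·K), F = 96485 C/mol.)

0.23 M

From the Nernst equation, ln Q = nF(E° − E)/RT = 2×96485×(0.28 − 0.479)/(8.314×288) = -16.038, so Q = 1.08 × 10^-7.
With Q = [Pb²⁺]·[Sn²⁺]/[Sn⁴⁺] and the known concentrations, [Sn⁴⁺] in the denominator gives [Sn⁴⁺] = 0.23 M.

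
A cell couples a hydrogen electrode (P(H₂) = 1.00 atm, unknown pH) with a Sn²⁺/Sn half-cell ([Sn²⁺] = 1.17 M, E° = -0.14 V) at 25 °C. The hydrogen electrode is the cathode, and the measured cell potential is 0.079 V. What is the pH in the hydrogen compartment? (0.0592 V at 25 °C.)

E°_cell = 0.14 V and n = 2.
log Q = n(E° − E)/0.0592 = 2×(0.14 − 0.079)/0.0592 = 2.061.
With Q = [Sn²⁺]·P(H₂) / [H⁺]^2, solving for [H⁺] gives log[H⁺] = -0.996, so pH = 1.00.

pH = 1.00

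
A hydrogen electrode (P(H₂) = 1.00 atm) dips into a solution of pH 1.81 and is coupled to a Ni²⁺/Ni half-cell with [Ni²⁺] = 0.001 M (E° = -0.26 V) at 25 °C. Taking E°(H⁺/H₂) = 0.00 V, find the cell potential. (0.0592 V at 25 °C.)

0.24 V

The hydrogen couple is the cathode, so E°_cell = 0.26 V; n = 2.
[H⁺] = 10^(−1.81) = 0.015 M, and Q = [Ni²⁺]·P(H₂) / [H⁺]^2 = 4.17.
E = E° − (0.0592/2) log Q = 0.26 − (0.0592/2)(0.620) = 0.242 V.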